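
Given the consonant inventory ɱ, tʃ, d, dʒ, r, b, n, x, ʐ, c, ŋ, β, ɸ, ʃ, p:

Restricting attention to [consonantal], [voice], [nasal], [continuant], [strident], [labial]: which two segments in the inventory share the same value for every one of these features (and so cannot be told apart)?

On the given features, /ŋ/ and /n/ have an identical profile: [+consonantal], [+voice], [+nasal], [-continuant], [-strident], [-labial]. No other two segments in the inventory coincide on all 6 features. (They do differ in [coronal] and [dorsal], which are not among the given features.)

ŋ, n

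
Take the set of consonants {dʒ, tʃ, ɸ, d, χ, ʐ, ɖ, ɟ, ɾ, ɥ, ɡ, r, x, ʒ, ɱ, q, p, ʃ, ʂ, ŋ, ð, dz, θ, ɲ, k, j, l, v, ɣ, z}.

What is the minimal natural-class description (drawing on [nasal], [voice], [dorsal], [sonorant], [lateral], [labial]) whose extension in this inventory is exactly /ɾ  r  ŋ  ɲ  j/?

Every target segment is [+sonorant], [-lateral], [-labial]; each remaining inventory member fails at least one of these. Each conjunct is needed — [-lateral, -labial] alone would also admit /dʒ, tʃ, d, χ, …/; [+sonorant, -labial] alone would also admit /l/; [+sonorant, -lateral] alone would also admit /ɥ, ɱ/ — and no other combination of two listed features has exactly this extension, so three is the minimum.

[+sonorant, -lateral, -labial]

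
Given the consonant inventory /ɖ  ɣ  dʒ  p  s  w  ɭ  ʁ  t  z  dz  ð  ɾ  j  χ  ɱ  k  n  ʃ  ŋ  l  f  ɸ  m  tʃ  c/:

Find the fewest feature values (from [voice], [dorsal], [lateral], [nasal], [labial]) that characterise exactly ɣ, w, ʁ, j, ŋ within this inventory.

Every target segment is [+voice], [+dorsal]; each remaining inventory member fails at least one of these. Each conjunct is needed — [+dorsal] alone would also admit /χ, k, c/; [+voice] alone would also admit /ɖ, dʒ, ɭ, z, …/ — and no other single listed feature has exactly this extension, so two is the minimum.

[+voice, +dorsal]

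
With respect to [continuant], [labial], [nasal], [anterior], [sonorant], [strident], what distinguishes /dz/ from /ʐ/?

/dz/ is the voiced alveolar affricate and /ʐ/ is the voiced retroflex fricative. Both are [−labial], [−nasal], [−sonorant], [+strident]. /dz/ is [−continuant] while /ʐ/ is [+continuant]; /dz/ is [+anterior] while /ʐ/ is [−anterior], so the distinguishing features are [continuant], [anterior].

[continuant], [anterior]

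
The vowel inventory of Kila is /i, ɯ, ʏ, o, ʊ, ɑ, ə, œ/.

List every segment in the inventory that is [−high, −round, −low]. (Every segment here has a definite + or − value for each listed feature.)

ə

Among the inventory, the [−high] segments are /o, ɑ, ə, œ/.
Of those, [−round] gives /ɑ, ə/.
Intersecting with [−low] leaves /ə/.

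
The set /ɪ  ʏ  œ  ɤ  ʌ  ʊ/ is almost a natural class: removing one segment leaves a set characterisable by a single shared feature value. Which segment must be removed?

ɤ

/ʌ, ɪ, ʊ, œ, ʏ/ are all [−tense], but /ɤ/ (mid back unrounded tense vowel) is [+tense]. No other single segment can be removed to leave a set sharing one feature value that the removed segment lacks, so /ɤ/ is the odd one out.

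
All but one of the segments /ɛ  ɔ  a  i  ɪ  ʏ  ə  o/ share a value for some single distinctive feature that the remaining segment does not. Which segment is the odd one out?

The remaining segments after removing /a/ share [-low]; /a/ (low unrounded vowel) is [+low]. For every other candidate removal, the leftover set fails to share any single feature value that the removed segment lacks.

a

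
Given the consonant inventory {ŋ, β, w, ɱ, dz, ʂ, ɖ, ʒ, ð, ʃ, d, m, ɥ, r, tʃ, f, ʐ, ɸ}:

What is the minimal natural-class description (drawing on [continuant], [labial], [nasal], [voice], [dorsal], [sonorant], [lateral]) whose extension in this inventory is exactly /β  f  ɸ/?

/β, f, ɸ/ are all [-sonorant], [+labial], and no other segment in the inventory matches both values. Dropping any one of them over-generates: [+labial] alone would also admit /w, ɱ, m, ɥ/; [-sonorant] alone would also admit /dz, ʂ, ɖ, ʒ, …/. No other single listed feature picks out exactly this set either, so fewer than two features will not do.

[-sonorant, +labial]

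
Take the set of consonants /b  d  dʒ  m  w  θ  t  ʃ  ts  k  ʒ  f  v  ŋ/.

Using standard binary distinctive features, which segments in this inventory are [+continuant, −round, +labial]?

Eliminate segments failing any feature: /b, d, dʒ, m, t, ts, k, ŋ/ are [−continuant]; /w/ is [+round]; /θ, ʃ, ʒ/ are [−labial]. The remaining /f, v/ satisfy [+continuant], [−round], [+labial].

f, v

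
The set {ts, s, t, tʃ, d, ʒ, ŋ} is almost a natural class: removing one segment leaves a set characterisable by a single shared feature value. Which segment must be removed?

/ʒ, t, d, tʃ, ts, s/ are all [+coronal], but /ŋ/ (velar nasal) is [−coronal]. No other single segment can be removed to leave a set sharing one feature value that the removed segment lacks, so /ŋ/ is the odd one out.

ŋ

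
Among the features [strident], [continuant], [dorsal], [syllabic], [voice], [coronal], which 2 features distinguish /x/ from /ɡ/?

[voice], [continuant]

/x/ (voiceless velar fricative) and /ɡ/ (voiced velar stop) agree on [-strident], [+dorsal], [-syllabic], [-coronal]. They differ on [voice] (/x/ [-], /ɡ/ [+]), [continuant] (/x/ [+], /ɡ/ [-]).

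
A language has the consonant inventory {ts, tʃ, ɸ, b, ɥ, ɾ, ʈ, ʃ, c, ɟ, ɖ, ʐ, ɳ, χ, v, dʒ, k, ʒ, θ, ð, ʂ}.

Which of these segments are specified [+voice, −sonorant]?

b, ɟ, ɖ, ʐ, v, dʒ, ʒ, ð

The [+voice] segments are /b, ɥ, ɾ, ɟ, ɖ, ʐ, ɳ, v, dʒ, ʒ, ð/.
Within that set, [−sonorant] leaves /b, ɟ, ɖ, ʐ, v, dʒ, ʒ, ð/.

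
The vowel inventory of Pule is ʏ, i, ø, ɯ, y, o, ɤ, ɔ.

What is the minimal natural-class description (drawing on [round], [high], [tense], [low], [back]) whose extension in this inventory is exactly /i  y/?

[+high, −back, +tense]

The class [+high], [−back], [+tense] has exactly /i, y/ as its extension in this inventory. No smaller conjunction from the listed features achieves this: [−back, +tense] alone would also admit /ø/; [+high, +tense] alone would also admit /ɯ/; [+high, −back] alone would also admit /ʏ/; and checking the remaining two-feature bundles turns up none with this extension.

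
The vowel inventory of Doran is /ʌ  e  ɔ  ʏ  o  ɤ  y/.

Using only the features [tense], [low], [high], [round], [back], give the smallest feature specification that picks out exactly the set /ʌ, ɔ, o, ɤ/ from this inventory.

[+back]

/ʌ, ɔ, o, ɤ/ are exactly the [+back] segments in the inventory, so a single feature suffices.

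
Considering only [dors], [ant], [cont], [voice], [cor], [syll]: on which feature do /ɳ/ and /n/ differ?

/ɳ/ (retroflex nasal) and /n/ (alveolar nasal) agree on [−dorsal], [−continuant], [+voice], [+coronal], [−syllabic]. They differ on [anterior] (/ɳ/ [−], /n/ [+]).

[anterior]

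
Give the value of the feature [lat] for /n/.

[−lateral]

/n/ is the alveolar nasal, hence [−lateral].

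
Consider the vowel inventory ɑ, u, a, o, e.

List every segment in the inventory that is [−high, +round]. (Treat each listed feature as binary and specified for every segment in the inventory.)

Checking each segment against [−high], [+round]: /o/ (mid back rounded tense vowel) satisfies every feature; every other segment in the inventory fails at least one.

o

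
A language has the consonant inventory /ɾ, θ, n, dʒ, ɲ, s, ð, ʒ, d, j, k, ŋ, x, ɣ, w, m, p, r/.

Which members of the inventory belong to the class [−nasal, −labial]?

ɾ, θ, dʒ, s, ð, ʒ, d, j, k, x, ɣ, r

Eliminate segments failing any feature: /n, ɲ, ŋ, m/ are [+nasal]; /w, p/ are [+labial]. The remaining /ɾ, θ, dʒ, s, ð, ʒ, d, j, k, x, ɣ, r/ satisfy [−nasal], [−labial].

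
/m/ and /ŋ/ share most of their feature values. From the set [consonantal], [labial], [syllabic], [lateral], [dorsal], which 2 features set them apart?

/m/ (bilabial nasal) and /ŋ/ (velar nasal) agree on [+consonantal], [-syllabic], [-lateral]. They differ on [labial] (/m/ [+], /ŋ/ [-]), [dorsal] (/m/ [-], /ŋ/ [+]).

[labial], [dorsal]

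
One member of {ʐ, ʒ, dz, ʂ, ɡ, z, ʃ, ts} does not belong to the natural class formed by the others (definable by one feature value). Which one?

[strident] (equivalently [coronal], [dorsal]) groups all but one: /ts, ʒ, ʐ, z, ʃ, dz, ʂ/ share [+strident] while /ɡ/ (voiced velar stop) alone is [−strident]. Removing any other segment would not leave a single-feature class that excludes it.

ɡ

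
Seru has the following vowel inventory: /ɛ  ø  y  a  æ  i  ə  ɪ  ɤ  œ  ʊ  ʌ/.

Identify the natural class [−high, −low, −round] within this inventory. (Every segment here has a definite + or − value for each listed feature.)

Eliminate segments failing any feature: /ø, œ/ are [+round]; /y, i, ɪ, ʊ/ are [+high]; /a, æ/ are [+low]. The remaining /ɛ, ə, ɤ, ʌ/ satisfy [−high], [−low], [−round].

ɛ, ə, ɤ, ʌ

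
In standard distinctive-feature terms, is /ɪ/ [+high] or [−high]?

[+high]

/ɪ/ is the high front unrounded lax vowel, hence [+high].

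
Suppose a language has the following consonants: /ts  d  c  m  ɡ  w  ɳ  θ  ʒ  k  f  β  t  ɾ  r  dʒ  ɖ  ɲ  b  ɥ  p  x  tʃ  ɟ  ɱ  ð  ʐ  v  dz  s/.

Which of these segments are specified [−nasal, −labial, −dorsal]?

Eliminate segments failing any feature: /c, ɡ, k, x, ɟ/ are [+dorsal]; /m, ɳ, ɲ, ɱ/ are [+nasal]; /w, f, β, b, ɥ, p, v/ are [+labial]. The remaining /ts, d, θ, ʒ, t, ɾ, r, dʒ, ɖ, tʃ, ð, ʐ, dz, s/ satisfy [−nasal], [−labial], [−dorsal].

ts, d, θ, ʒ, t, ɾ, r, dʒ, ɖ, tʃ, ð, ʐ, dz, s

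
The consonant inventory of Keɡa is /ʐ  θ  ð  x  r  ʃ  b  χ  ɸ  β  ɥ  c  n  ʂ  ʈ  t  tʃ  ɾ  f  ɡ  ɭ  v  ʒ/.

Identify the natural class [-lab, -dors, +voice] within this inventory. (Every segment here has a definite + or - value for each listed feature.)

Checking each segment against [-labial], [-dorsal], [+voice]: /ʐ/ (voiced retroflex fricative), /ð/ (voiced dental fricative), /r/ (alveolar trill), /n/ (alveolar nasal), /ɾ/ (alveolar tap), /ɭ/ (retroflex lateral approximant), among others, satisfy every feature; every other segment in the inventory fails at least one.

ʐ, ð, r, n, ɾ, ɭ, ʒ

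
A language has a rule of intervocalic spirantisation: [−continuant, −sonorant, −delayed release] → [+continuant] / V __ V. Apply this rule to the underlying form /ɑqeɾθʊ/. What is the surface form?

/q/ satisfies [−continuant, −sonorant, −delayed release] and sits in V __ V. The [+continuant] counterpart of the voiceless uvular stop is /χ/. Other segments in /ɑqeɾθʊ/ either fail the structural description or are not in the environment, so the surface form is [ɑχeɾθʊ].

[ɑχeɾθʊ]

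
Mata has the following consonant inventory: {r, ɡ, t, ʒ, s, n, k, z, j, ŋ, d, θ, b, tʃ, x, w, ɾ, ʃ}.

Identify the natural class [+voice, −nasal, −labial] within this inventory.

r, ɡ, ʒ, z, j, d, ɾ

Checking each segment against [+voice], [−nasal], [−labial]: /r/ (alveolar trill), /ɡ/ (voiced velar stop), /ʒ/ (voiced postalveolar fricative), /z/ (voiced alveolar fricative), /j/ (palatal glide), /d/ (voiced alveolar stop), among others, satisfy every feature; every other segment in the inventory fails at least one.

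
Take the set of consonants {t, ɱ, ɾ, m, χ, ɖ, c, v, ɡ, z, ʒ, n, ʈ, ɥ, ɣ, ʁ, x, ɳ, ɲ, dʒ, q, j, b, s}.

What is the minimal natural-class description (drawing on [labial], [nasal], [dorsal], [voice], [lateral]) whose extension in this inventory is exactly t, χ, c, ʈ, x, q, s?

/t, χ, c, ʈ, x, q, s/ are exactly the [-voice] segments in the inventory, so a single feature suffices.

[-voice]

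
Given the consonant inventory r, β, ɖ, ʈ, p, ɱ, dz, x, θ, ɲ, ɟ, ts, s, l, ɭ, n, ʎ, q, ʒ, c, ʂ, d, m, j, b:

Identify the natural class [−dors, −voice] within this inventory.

Checking each segment against [−dorsal], [−voice]: /ʈ/ (voiceless retroflex stop), /p/ (voiceless bilabial stop), /θ/ (voiceless dental fricative), /ts/ (voiceless alveolar affricate), /s/ (voiceless alveolar fricative), /ʂ/ (voiceless retroflex fricative) satisfy every feature; every other segment in the inventory fails at least one.

ʈ, p, θ, ts, s, ʂ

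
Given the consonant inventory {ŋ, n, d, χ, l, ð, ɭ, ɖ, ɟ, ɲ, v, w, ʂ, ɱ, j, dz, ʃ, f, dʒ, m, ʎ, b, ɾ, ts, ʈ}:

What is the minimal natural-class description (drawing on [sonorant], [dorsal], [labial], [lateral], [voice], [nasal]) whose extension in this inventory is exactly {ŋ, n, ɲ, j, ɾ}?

[+sonorant, -lateral, -labial]

Every target segment is [+sonorant], [-lateral], [-labial]; each remaining inventory member fails at least one of these. Each conjunct is needed — [-lateral, -labial] alone would also admit /d, χ, ð, ɖ, …/; [+sonorant, -labial] alone would also admit /l, ɭ, ʎ/; [+sonorant, -lateral] alone would also admit /w, ɱ, m/ — and no other combination of two listed features has exactly this extension, so three is the minimum.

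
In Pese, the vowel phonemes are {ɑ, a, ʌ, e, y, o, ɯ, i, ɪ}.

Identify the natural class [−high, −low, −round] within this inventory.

Eliminate segments failing any feature: /ɑ, a/ are [+low]; /y, ɯ, i, ɪ/ are [+high]; /o/ is [+round]. The remaining /ʌ, e/ satisfy [−high], [−low], [−round].

ʌ, e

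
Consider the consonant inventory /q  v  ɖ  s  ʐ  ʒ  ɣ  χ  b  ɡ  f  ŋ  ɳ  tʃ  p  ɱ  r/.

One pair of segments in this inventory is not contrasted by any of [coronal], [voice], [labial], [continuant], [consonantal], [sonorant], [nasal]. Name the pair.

Both /ʐ/ and /ʒ/ are [+coronal], [+voice], [−labial], [+continuant], [+consonantal], [−sonorant], [−nasal]. Since the list omits [distributed] — which does distinguish the voiced retroflex fricative from the voiced postalveolar fricative — this pair collapses; all other pairs remain distinct.

ʐ, ʒ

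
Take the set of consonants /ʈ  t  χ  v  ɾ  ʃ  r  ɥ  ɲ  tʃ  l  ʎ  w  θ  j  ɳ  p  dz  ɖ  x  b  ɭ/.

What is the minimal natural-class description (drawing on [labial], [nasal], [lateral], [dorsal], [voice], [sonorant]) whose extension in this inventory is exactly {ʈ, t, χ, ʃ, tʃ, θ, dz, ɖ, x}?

[-sonorant, -labial]

/ʈ, t, χ, ʃ, tʃ, θ, dz, ɖ, x/ are all [-sonorant], [-labial], and no other segment in the inventory matches both values. Dropping any one of them over-generates: [-labial] alone would also admit /ɾ, r, ɲ, l, …/; [-sonorant] alone would also admit /v, p, b/. No other single listed feature picks out exactly this set either, so fewer than two features will not do.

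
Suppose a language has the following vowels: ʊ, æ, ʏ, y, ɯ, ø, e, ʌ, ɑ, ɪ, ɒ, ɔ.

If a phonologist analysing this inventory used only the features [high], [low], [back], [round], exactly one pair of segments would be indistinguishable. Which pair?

ʏ, y

/ʏ/ (high front rounded lax vowel) and /y/ (high front rounded tense vowel) are both [+high], [−low], [−back], [+round], so none of the listed features separates them. (They do differ in [tense], which is not among the given features.) Every other pair in the inventory differs on at least one listed feature.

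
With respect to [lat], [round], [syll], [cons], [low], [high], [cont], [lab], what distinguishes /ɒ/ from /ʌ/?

The two segments share [−lateral], [+syllabic], [−consonantal], [−high], [+continuant]. The only features from the list on which they differ: /ɒ/ is [+labial] while /ʌ/ is [−labial]; /ɒ/ is [+round] while /ʌ/ is [−round]; /ɒ/ is [+low] while /ʌ/ is [−low].

[labial], [round], [low]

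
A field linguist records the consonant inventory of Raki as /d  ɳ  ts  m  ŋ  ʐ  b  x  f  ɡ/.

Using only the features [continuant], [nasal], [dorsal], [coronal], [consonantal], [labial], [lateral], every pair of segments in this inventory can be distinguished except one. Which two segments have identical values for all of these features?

On the given features, /ts/ and /d/ have an identical profile: [−continuant], [−nasal], [−dorsal], [+coronal], [+consonantal], [−labial], [−lateral]. No other two segments in the inventory coincide on all 7 features. (They do differ in [voice], [strident] and [delayed release], which are not among the given features.)

ts, d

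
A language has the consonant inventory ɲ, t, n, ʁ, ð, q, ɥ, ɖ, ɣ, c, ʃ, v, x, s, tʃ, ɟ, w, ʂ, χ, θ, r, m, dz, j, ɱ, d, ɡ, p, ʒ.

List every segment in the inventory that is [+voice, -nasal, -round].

Checking each segment against [+voice], [-nasal], [-round]: /ʁ/ (voiced uvular fricative), /ð/ (voiced dental fricative), /ɖ/ (voiced retroflex stop), /ɣ/ (voiced velar fricative), /v/ (voiced labiodental fricative), /ɟ/ (voiced palatal stop), among others, satisfy every feature; every other segment in the inventory fails at least one.

ʁ, ð, ɖ, ɣ, v, ɟ, r, dz, j, d, ɡ, ʒ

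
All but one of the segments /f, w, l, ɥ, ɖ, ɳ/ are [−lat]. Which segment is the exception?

l

/w, ɖ, ɥ, ɳ, f/ are all [−lateral]; /l/ (alveolar lateral approximant) is [+lateral].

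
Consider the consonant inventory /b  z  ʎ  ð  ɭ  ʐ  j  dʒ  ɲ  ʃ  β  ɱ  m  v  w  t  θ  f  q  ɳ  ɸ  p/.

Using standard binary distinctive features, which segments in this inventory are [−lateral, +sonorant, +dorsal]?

Checking each segment against [−lateral], [+sonorant], [+dorsal]: /j/ (palatal glide), /ɲ/ (palatal nasal), /w/ (labial-velar glide) satisfy every feature; every other segment in the inventory fails at least one.

j, ɲ, w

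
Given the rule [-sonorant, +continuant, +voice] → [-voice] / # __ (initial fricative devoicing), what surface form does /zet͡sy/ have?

[set͡sy]

Only the initial segment /z/ is both word-initial and matches the structural description. It is a voiced alveolar fricative, so [-sonorant, +continuant, +voice] holds; changing it to [-voice] with all other features held fixed yields /s/ (voiceless alveolar fricative). No other segment meets both the structural description and the environment, so the output is [set͡sy].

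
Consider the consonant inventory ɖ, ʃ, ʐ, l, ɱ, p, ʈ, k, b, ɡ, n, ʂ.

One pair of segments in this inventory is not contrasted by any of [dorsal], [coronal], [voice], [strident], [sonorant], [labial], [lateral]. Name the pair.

/ʂ/ (voiceless retroflex fricative) and /ʃ/ (voiceless postalveolar fricative) are both [-dorsal], [+coronal], [-voice], [+strident], [-sonorant], [-labial], [-lateral], so none of the listed features separates them. (They do differ in [distributed], which is not among the given features.) Every other pair in the inventory differs on at least one listed feature.

ʂ, ʃ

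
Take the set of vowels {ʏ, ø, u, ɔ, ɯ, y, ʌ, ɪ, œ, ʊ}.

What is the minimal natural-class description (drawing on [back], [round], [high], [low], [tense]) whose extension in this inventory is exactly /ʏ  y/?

The class [+high], [-back], [+round] has exactly /ʏ, y/ as its extension in this inventory. No smaller conjunction from the listed features achieves this: [-back, +round] alone would also admit /ø, œ/; [+high, +round] alone would also admit /u, ʊ/; [+high, -back] alone would also admit /ɪ/; and checking the remaining two-feature bundles turns up none with this extension.

[+high, -back, +round]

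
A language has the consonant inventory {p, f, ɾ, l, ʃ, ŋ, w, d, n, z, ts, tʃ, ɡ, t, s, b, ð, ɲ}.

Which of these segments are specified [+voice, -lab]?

Checking each segment against [+voice], [-labial]: /ɾ/ (alveolar tap), /l/ (alveolar lateral approximant), /ŋ/ (velar nasal), /d/ (voiced alveolar stop), /n/ (alveolar nasal), /z/ (voiced alveolar fricative), among others, satisfy every feature; every other segment in the inventory fails at least one.

ɾ, l, ŋ, d, n, z, ɡ, ð, ɲ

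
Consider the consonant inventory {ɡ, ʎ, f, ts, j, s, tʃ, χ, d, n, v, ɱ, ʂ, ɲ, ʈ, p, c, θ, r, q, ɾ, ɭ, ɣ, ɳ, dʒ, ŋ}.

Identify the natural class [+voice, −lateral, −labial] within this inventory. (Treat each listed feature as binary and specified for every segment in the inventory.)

ɡ, j, d, n, ɲ, r, ɾ, ɣ, ɳ, dʒ, ŋ

Checking each segment against [+voice], [−lateral], [−labial]: /ɡ/ (voiced velar stop), /j/ (palatal glide), /d/ (voiced alveolar stop), /n/ (alveolar nasal), /ɲ/ (palatal nasal), /r/ (alveolar trill), among others, satisfy every feature; every other segment in the inventory fails at least one.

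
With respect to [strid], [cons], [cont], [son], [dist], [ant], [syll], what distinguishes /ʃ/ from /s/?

The two segments share [+strident], [+consonantal], [+continuant], [−sonorant], [−syllabic]. The only features from the list on which they differ: /ʃ/ is [−anterior] while /s/ is [+anterior]; /ʃ/ is [+distributed] while /s/ is [−distributed].

[anterior], [distributed]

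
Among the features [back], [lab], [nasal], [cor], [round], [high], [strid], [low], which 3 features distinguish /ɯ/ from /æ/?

[high], [low], [back]

The two segments share [−labial], [−nasal], [−coronal], [−round], [−strident]. The only features from the list on which they differ: /ɯ/ is [+high] while /æ/ is [−high]; /ɯ/ is [−low] while /æ/ is [+low]; /ɯ/ is [+back] while /æ/ is [−back].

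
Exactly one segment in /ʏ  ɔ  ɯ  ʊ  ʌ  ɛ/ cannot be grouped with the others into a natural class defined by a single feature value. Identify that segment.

ɯ

The remaining segments after removing /ɯ/ share [-tense]; /ɯ/ (high back unrounded vowel) is [+tense]. For every other candidate removal, the leftover set fails to share any single feature value that the removed segment lacks.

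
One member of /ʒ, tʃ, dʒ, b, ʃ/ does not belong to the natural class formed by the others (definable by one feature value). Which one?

b

The remaining segments after removing /b/ share [+strident]; /b/ (voiced bilabial stop) is [−strident]. For every other candidate removal, the leftover set fails to share any single feature value that the removed segment lacks.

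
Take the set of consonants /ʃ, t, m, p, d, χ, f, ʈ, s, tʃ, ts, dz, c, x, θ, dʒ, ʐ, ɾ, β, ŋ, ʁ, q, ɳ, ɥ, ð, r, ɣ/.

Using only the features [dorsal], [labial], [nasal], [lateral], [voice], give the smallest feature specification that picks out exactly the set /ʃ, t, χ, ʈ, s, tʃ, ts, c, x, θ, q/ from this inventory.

Every target segment is [−voice], [−labial]; each remaining inventory member fails at least one of these. Each conjunct is needed — [−labial] alone would also admit /d, dz, dʒ, ʐ, …/; [−voice] alone would also admit /p, f/ — and no other single listed feature has exactly this extension, so two is the minimum.

[−voice, −labial]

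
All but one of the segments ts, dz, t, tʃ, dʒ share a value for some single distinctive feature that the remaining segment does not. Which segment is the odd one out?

[delayed release] (equivalently [strident]) groups all but one: /dz, dʒ, ts, tʃ/ share [+delayed release] while /t/ (voiceless alveolar stop) alone is [-delayed release]. Removing any other segment would not leave a single-feature class that excludes it.

t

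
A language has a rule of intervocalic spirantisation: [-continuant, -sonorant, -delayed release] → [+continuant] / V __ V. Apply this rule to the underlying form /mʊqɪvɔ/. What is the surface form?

The only segment in the rule's environment that also matches [-continuant, -sonorant, -delayed release] is /q/. Applying [+continuant] turns the voiceless uvular stop into /χ/ (voiceless uvular fricative), giving [mʊχɪvɔ].

[mʊχɪvɔ]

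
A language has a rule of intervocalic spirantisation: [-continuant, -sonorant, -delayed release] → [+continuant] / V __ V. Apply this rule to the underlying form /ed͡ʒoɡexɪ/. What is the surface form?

[ed͡ʒoɣexɪ]

/ɡ/ satisfies [-continuant, -sonorant, -delayed release] and sits in V __ V. The [+continuant] counterpart of the voiced velar stop is /ɣ/. Other segments in /ed͡ʒoɡexɪ/ either fail the structural description or are not in the environment, so the surface form is [ed͡ʒoɣexɪ].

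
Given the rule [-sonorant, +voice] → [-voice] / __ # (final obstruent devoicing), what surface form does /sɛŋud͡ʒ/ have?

Only the final segment /d͡ʒ/ is both word-final and matches the structural description. It is a voiced postalveolar affricate, so [-sonorant, +voice] holds; changing it to [-voice] with all other features held fixed yields /t͡ʃ/ (voiceless postalveolar affricate). No other segment meets both the structural description and the environment, so the output is [sɛŋut͡ʃ].

[sɛŋut͡ʃ]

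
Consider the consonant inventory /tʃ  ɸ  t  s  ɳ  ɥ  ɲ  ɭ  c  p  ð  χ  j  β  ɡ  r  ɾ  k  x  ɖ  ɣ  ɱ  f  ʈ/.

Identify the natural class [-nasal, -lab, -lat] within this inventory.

tʃ, t, s, c, ð, χ, j, ɡ, r, ɾ, k, x, ɖ, ɣ, ʈ

Among the inventory, the [-nasal] segments are /tʃ, ɸ, t, s, ɥ, ɭ, c, p, ð, χ, j, β, ɡ, r, ɾ, k, x, ɖ, ɣ, f, ʈ/.
Among these, [-labial] gives /tʃ, t, s, ɭ, c, ð, χ, j, ɡ, r, ɾ, k, x, ɖ, ɣ, ʈ/.
Within that set, [-lateral] leaves /tʃ, t, s, c, ð, χ, j, ɡ, r, ɾ, k, x, ɖ, ɣ, ʈ/.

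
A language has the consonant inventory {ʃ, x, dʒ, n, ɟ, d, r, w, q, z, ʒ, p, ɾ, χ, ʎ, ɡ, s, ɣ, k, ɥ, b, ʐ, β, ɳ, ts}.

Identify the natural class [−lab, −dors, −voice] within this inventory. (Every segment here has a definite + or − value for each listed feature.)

Checking each segment against [−labial], [−dorsal], [−voice]: /ʃ/ (voiceless postalveolar fricative), /s/ (voiceless alveolar fricative), /ts/ (voiceless alveolar affricate) satisfy every feature; every other segment in the inventory fails at least one.

ʃ, s, ts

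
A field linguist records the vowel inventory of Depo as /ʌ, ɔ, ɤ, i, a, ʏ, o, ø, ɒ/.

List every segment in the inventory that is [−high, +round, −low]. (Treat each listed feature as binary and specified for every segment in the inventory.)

The [−high] segments are /ʌ, ɔ, ɤ, a, o, ø, ɒ/.
Among these, [+round] gives /ɔ, o, ø, ɒ/.
Intersecting with [−low] leaves /ɔ, o, ø/.

ɔ, o, ø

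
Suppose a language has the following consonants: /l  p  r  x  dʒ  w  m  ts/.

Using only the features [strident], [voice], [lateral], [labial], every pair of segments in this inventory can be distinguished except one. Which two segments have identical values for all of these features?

w, m

Both /w/ and /m/ are [−strident], [+voice], [−lateral], [+labial]. Since the list omits [nasal], [continuant], [round] and [dorsal] — which do distinguish the labial-velar glide from the bilabial nasal — this pair collapses; all other pairs remain distinct.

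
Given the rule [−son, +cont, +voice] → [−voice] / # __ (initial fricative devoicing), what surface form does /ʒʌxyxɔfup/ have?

[ʃʌxyxɔfup]

/ʒ/ satisfies [−son, +cont, +voice] and sits in # __. The [−voice] counterpart of the voiced postalveolar fricative is /ʃ/. Other segments in /ʒʌxyxɔfup/ either fail the structural description or are not in the environment, so the surface form is [ʃʌxyxɔfup].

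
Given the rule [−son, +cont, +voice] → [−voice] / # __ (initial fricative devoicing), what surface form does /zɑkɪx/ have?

/z/ satisfies [−son, +cont, +voice] and sits in # __. The [−voice] counterpart of the voiced alveolar fricative is /s/. Other segments in /zɑkɪx/ either fail the structural description or are not in the environment, so the surface form is [sɑkɪx].

[sɑkɪx]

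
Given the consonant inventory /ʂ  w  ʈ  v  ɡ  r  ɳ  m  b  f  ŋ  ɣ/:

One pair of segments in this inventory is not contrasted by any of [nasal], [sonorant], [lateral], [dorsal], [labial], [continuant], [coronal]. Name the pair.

f, v

On the given features, /f/ and /v/ have an identical profile: [-nasal], [-sonorant], [-lateral], [-dorsal], [+labial], [+continuant], [-coronal]. No other two segments in the inventory coincide on all 7 features. (They do differ in [voice], which is not among the given features.)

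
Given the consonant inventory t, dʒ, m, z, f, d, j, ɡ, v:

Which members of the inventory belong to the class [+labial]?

m, f, v

The feature [labial] marks segments articulated with one or both lips. In this inventory /m, f, v/ have that property, so they are [+labial]; /t, dʒ, z, d, j, ɡ/ are [−labial].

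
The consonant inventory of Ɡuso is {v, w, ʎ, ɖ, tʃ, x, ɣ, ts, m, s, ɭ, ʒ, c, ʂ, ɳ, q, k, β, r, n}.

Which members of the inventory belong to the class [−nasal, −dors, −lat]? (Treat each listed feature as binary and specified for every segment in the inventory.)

Checking each segment against [−nasal], [−dorsal], [−lateral]: /v/ (voiced labiodental fricative), /ɖ/ (voiced retroflex stop), /tʃ/ (voiceless postalveolar affricate), /ts/ (voiceless alveolar affricate), /s/ (voiceless alveolar fricative), /ʒ/ (voiced postalveolar fricative), among others, satisfy every feature; every other segment in the inventory fails at least one.

v, ɖ, tʃ, ts, s, ʒ, ʂ, β, r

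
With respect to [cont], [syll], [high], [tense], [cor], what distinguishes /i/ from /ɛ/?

/i/ is the high front unrounded tense vowel and /ɛ/ is the mid front unrounded lax vowel. Both are [+continuant], [+syllabic], [-coronal]. /i/ is [+high] while /ɛ/ is [-high]; /i/ is [+tense] while /ɛ/ is [-tense], so the distinguishing features are [high], [tense].

[high], [tense]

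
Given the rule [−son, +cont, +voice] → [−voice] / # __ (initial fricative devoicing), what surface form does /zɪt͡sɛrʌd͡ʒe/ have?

Only the initial segment /z/ is both word-initial and matches the structural description. It is a voiced alveolar fricative, so [−son, +cont, +voice] holds; changing it to [−voice] with all other features held fixed yields /s/ (voiceless alveolar fricative). No other segment meets both the structural description and the environment, so the output is [sɪt͡sɛrʌd͡ʒe].

[sɪt͡sɛrʌd͡ʒe]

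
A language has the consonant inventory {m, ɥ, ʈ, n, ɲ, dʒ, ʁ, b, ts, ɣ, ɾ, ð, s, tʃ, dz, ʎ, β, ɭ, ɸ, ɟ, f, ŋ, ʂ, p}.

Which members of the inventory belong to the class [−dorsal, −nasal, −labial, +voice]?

Checking each segment against [−dorsal], [−nasal], [−labial], [+voice]: /dʒ/ (voiced postalveolar affricate), /ɾ/ (alveolar tap), /ð/ (voiced dental fricative), /dz/ (voiced alveolar affricate), /ɭ/ (retroflex lateral approximant) satisfy every feature; every other segment in the inventory fails at least one.

dʒ, ɾ, ð, dz, ɭ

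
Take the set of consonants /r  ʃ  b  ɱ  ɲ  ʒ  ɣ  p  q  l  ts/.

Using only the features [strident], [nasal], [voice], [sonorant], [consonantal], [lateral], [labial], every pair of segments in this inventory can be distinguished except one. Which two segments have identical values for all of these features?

ts, ʃ

Both /ts/ and /ʃ/ are [+strident], [−nasal], [−voice], [−sonorant], [+consonantal], [−lateral], [−labial]. Since the list omits [continuant], [anterior] and [distributed] — which do distinguish the voiceless alveolar affricate from the voiceless postalveolar fricative — this pair collapses; all other pairs remain distinct.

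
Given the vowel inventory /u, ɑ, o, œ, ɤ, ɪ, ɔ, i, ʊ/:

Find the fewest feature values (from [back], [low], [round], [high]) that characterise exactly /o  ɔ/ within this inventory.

[-high, +back, +round]

The class [-high], [+back], [+round] has exactly /o, ɔ/ as its extension in this inventory. No smaller conjunction from the listed features achieves this: [+back, +round] alone would also admit /u, ʊ/; [-high, +round] alone would also admit /œ/; [-high, +back] alone would also admit /ɑ, ɤ/; and checking the remaining two-feature bundles turns up none with this extension.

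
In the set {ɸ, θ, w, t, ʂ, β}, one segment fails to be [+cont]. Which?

Every segment except /t/ is [+continuant]. /t/ (voiceless alveolar stop) is [−continuant], so it is the exception.

t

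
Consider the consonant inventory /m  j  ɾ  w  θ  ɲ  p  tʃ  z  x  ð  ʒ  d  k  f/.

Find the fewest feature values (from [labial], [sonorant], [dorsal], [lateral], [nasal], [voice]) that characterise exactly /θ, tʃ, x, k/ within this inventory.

The class [−voice], [−labial] has exactly /θ, tʃ, x, k/ as its extension in this inventory. No smaller conjunction from the listed features achieves this: [−labial] alone would also admit /j, ɾ, ɲ, z, …/; [−voice] alone would also admit /p, f/; and checking the remaining single features turns up none with this extension.

[−voice, −labial]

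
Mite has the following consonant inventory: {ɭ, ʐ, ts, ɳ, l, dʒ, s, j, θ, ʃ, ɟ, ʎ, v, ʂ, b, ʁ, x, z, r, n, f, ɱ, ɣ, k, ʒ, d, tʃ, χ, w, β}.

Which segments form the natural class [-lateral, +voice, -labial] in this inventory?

ʐ, ɳ, dʒ, j, ɟ, ʁ, z, r, n, ɣ, ʒ, d

Eliminate segments failing any feature: /ɭ, l, ʎ/ are [+lateral]; /ts, s, θ, ʃ, ʂ, x, f, k, tʃ, χ/ are [-voice]; /v, b, ɱ, w, β/ are [+labial]. The remaining /ʐ, ɳ, dʒ, j, ɟ, ʁ, z, r, n, ɣ, ʒ, d/ satisfy [-lateral], [+voice], [-labial].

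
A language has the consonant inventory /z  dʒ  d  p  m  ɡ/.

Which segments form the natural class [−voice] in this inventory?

p

The [−voice] segments here are /p/; the remaining /z, dʒ, d, m, ɡ/ are [+voice].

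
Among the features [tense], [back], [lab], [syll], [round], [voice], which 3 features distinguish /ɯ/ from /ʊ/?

[labial], [round], [tense]

/ɯ/ (high back unrounded vowel) and /ʊ/ (high back rounded lax vowel) agree on [+back], [+syllabic], [+voice]. They differ on [labial] (/ɯ/ [-], /ʊ/ [+]), [round] (/ɯ/ [-], /ʊ/ [+]), [tense] (/ɯ/ [+], /ʊ/ [-]).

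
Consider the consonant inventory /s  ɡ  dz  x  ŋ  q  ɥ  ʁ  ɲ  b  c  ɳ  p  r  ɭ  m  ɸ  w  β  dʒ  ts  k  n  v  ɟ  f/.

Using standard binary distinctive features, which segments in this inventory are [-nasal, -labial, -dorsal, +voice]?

dz, r, ɭ, dʒ

Checking each segment against [-nasal], [-labial], [-dorsal], [+voice]: /dz/ (voiced alveolar affricate), /r/ (alveolar trill), /ɭ/ (retroflex lateral approximant), /dʒ/ (voiced postalveolar affricate) satisfy every feature; every other segment in the inventory fails at least one.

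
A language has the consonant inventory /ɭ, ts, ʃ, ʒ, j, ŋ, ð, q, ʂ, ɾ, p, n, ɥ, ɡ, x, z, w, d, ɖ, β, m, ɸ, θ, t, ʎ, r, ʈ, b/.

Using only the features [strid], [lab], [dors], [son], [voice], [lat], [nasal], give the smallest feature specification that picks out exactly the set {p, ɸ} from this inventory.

Every target segment is [−voice], [+labial]; each remaining inventory member fails at least one of these. Each conjunct is needed — [+labial] alone would also admit /ɥ, w, β, m, …/; [−voice] alone would also admit /ts, ʃ, q, ʂ, …/ — and no other single listed feature has exactly this extension, so two is the minimum.

[−voice, +lab]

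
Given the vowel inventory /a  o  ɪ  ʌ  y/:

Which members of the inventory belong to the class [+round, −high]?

o

Eliminate segments failing any feature: /a, ɪ, ʌ/ are [−round]; /y/ is [+high]. The remaining /o/ satisfy [+round], [−high].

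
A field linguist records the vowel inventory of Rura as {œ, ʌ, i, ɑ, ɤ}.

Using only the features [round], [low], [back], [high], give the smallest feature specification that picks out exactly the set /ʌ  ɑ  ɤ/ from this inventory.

The target set is precisely the extension of [+back] in this inventory.

[+back]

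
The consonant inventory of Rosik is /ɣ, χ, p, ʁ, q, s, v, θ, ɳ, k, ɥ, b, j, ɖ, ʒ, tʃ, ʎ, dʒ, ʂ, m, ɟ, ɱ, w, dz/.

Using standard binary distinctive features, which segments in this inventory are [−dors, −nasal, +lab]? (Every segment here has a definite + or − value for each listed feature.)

p, v, b

Checking each segment against [−dorsal], [−nasal], [+labial]: /p/ (voiceless bilabial stop), /v/ (voiced labiodental fricative), /b/ (voiced bilabial stop) satisfy every feature; every other segment in the inventory fails at least one.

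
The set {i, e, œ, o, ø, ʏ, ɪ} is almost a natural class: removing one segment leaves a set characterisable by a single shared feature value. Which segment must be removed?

o

The remaining segments after removing /o/ share [-back]; /o/ (mid back rounded tense vowel) is [+back]. For every other candidate removal, the leftover set fails to share any single feature value that the removed segment lacks.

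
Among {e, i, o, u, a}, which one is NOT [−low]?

a

Every segment except /a/ is [−low]. /a/ (low unrounded vowel) is [+low], so it is the exception.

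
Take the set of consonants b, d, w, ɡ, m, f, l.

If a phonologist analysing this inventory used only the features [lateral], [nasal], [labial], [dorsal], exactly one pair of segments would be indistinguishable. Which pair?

Both /f/ and /b/ are [−lateral], [−nasal], [+labial], [−dorsal]. Since the list omits [voice] and [continuant] — which do distinguish the voiceless labiodental fricative from the voiced bilabial stop — this pair collapses; all other pairs remain distinct.

f, b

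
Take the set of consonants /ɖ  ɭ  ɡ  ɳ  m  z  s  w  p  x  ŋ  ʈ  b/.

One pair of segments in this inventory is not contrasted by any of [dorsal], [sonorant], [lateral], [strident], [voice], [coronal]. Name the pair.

ŋ, w

On the given features, /ŋ/ and /w/ have an identical profile: [+dorsal], [+sonorant], [-lateral], [-strident], [+voice], [-coronal]. No other two segments in the inventory coincide on all 6 features. (They do differ in [nasal], [continuant], [labial] and [round], which are not among the given features.)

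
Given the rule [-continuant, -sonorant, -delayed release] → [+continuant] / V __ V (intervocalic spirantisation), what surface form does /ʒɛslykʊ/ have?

[ʒɛslyxʊ]

Only /k/ occurs between two vowels (/y/ __ /ʊ/) and matches the structural description. It is a voiceless velar stop, so [-continuant, -sonorant, -delayed release] holds; changing it to [+continuant] with all other features held fixed yields /x/ (voiceless velar fricative). No other segment meets both the structural description and the environment, so the output is [ʒɛslyxʊ].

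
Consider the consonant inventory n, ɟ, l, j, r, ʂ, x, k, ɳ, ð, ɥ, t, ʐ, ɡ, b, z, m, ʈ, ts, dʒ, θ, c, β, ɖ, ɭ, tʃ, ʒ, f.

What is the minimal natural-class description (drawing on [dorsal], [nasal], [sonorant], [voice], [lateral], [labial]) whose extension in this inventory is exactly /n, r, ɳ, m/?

[+sonorant, -lateral, -dorsal]

Every target segment is [+sonorant], [-lateral], [-dorsal]; each remaining inventory member fails at least one of these. Each conjunct is needed — [-lateral, -dorsal] alone would also admit /ʂ, ð, t, ʐ, …/; [+sonorant, -dorsal] alone would also admit /l, ɭ/; [+sonorant, -lateral] alone would also admit /j, ɥ/ — and no other combination of two listed features has exactly this extension, so three is the minimum.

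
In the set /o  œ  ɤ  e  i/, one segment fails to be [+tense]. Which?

œ

Every segment except /œ/ is [+tense]. /œ/ (mid front rounded lax vowel) is [−tense], so it is the exception.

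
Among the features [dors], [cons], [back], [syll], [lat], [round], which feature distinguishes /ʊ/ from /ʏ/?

The two segments share [+dorsal], [-consonantal], [+syllabic], [-lateral], [+round]. The only feature from the list on which they differ: /ʊ/ is [+back] while /ʏ/ is [-back].

[back]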